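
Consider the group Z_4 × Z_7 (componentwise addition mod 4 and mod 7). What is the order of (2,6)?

14

The order of (2,6) in Z_4 × Z_7 is lcm(ord(2) in Z_4, ord(6) in Z_7).
ord(2) = 2 and ord(6) = 7, so |⟨(2,6)⟩| = lcm(2, 7) = 14.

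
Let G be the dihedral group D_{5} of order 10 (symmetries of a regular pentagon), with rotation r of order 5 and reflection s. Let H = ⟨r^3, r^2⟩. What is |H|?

5

|⟨r^3⟩| = 5 and |⟨r^2⟩| = 5, so |H| is a multiple of lcm(5, 5) = 5 and divides |G| = 10.
Closing under the operation: H = {e, r, r^2, r^3, r^4}, so |H| = 5.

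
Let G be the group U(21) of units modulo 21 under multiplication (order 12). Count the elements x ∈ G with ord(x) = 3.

The elements of order 3 are: 4, 16.
That's 2.

2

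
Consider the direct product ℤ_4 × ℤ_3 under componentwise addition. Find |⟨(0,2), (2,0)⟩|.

|⟨(0,2)⟩| = 3 and |⟨(2,0)⟩| = 2, so |H| is a multiple of lcm(3, 2) = 6 and divides |G| = 12.
Closing under the operation: H = {(0,0), (0,1), (0,2), (2,0), (2,1), (2,2)}, so |H| = 6.

6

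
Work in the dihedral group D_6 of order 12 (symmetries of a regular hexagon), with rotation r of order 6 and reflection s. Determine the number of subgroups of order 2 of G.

7

|G| = 12 and 2 | 12, so subgroups of order 2 are possible by Lagrange.
The subgroups of order 2 are: {e, r^2s}; {e, r^3}; {e, r^3s}; {e, r^4s}; … (7 in all).
So G has 7 subgroups of order 2.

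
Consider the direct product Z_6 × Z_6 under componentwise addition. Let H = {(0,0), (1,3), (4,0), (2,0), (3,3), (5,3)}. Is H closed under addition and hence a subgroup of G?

Yes

|H| = 6 divides |G| = 36, consistent with Lagrange.
H contains the identity, every element's inverse is in H, and H is closed under +: it is a subgroup.
In fact H = ⟨(1,3)⟩.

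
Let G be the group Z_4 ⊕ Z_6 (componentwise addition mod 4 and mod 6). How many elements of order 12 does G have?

An element (a,b) has order lcm(ord(a), ord(b)); count pairs with lcm equal to 12.
Enumerating gives 8 such elements.

8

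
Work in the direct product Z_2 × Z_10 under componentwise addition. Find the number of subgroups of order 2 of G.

|G| = 20 and 2 | 20, so subgroups of order 2 are possible by Lagrange.
The subgroups of order 2 are: {(0,0), (0,5)}; {(0,0), (1,0)}; {(0,0), (1,5)}.
So G has 3 subgroups of order 2.

3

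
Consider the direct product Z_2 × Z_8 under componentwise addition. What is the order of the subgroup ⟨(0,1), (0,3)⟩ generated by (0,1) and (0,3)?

|⟨(0,1)⟩| = 8 and |⟨(0,3)⟩| = 8, so |H| is a multiple of lcm(8, 8) = 8 and divides |G| = 16.
Closing under the operation: H = {(0,0), (0,1), (0,2), (0,3), (0,4), (0,5), (0,6), (0,7)}, so |H| = 8.

8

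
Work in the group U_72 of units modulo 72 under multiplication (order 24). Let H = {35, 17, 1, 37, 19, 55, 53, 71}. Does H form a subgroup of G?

|H| = 8 divides |G| = 24, consistent with Lagrange.
H contains the identity, every element's inverse is in H, and H is closed under ·: it is a subgroup.

Yes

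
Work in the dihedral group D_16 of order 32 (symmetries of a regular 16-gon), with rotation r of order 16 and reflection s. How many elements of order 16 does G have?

8

The elements of order 16 are: r, r^3, r^5, r^7, r^9, r^11, r^13, r^15.
That's 8.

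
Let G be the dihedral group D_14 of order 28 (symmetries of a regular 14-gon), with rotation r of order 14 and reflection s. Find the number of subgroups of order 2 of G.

15

|G| = 28 and 2 | 28, so subgroups of order 2 are possible by Lagrange.
The subgroups of order 2 are: {e, r^10s}; {e, r^11s}; {e, r^12s}; {e, r^13s}; … (15 in all).
So G has 15 subgroups of order 2.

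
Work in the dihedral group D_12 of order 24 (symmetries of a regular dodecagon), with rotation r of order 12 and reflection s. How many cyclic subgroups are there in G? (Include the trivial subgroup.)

18

Group the elements of G by the cyclic subgroup they generate; each cyclic subgroup of order d accounts for φ(d) elements.
Cyclic subgroups by order — order 1: 1; order 2: 13; order 3: 1; order 4: 1; order 6: 1; order 12: 1.
Total: 18.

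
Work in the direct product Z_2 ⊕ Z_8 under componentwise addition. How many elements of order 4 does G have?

4

An element (a,b) has order lcm(ord(a), ord(b)); count pairs with lcm equal to 4.
Enumerating gives 4 such elements.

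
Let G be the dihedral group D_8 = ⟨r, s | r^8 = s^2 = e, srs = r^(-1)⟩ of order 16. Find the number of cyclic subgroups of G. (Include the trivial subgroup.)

12

Each element a generates a cyclic subgroup ⟨a⟩; distinct elements may generate the same one (a cyclic group of order d has φ(d) generators).
Cyclic subgroups by order — order 1: 1; order 2: 9; order 4: 1; order 8: 1.
Total: 12.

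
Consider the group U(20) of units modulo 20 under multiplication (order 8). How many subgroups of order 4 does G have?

|G| = 8 and 4 | 8, so subgroups of order 4 are possible by Lagrange.
The subgroups of order 4 are: {1, 9, 11, 19}; {1, 9, 13, 17}; {1, 3, 7, 9}.
So G has 3 subgroups of order 4.

3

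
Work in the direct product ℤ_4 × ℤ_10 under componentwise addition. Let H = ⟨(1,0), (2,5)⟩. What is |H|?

|⟨(1,0)⟩| = 4 and |⟨(2,5)⟩| = 2, so |H| is a multiple of lcm(4, 2) = 4 and divides |G| = 40.
Closing under the operation: H = {(0,0), (0,5), (1,0), (1,5), (2,0), (2,5), (3,0), (3,5)}, so |H| = 8.

8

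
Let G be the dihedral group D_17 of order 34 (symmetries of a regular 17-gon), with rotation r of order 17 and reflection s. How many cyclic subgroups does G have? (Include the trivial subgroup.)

19

Group the elements of G by the cyclic subgroup they generate; each cyclic subgroup of order d accounts for φ(d) elements.
Cyclic subgroups by order — order 1: 1; order 2: 17; order 17: 1.
Total: 19.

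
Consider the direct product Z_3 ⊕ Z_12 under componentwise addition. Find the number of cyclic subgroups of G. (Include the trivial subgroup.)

15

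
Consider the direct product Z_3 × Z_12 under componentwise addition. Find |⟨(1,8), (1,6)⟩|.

|⟨(1,8)⟩| = 3 and |⟨(1,6)⟩| = 6, so |H| is a multiple of lcm(3, 6) = 6 and divides |G| = 36.
Closing under the operation: H = {(0,0), (0,2), (0,4), (0,6), (0,8), (0,10), (1,0), (1,2), (1,4), (1,6), (1,8), (1,10), (2,0), (2,2), (2,4), (2,6), (2,8), (2,10)}, so |H| = 18.

18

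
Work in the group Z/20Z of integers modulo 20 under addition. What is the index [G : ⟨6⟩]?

2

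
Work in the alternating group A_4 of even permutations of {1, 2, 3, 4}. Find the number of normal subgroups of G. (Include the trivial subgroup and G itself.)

G has 10 subgroups. Checking conjugation-invariance by order — order 1: 1/1 normal; order 2: 0/3 normal; order 3: 0/4 normal; order 4: 1/1 normal; order 12: 1/1 normal.
Total normal subgroups: 3.

3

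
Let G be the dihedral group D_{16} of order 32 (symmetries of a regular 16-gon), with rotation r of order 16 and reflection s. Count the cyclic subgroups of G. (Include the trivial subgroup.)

21

Each element a generates a cyclic subgroup ⟨a⟩; distinct elements may generate the same one (a cyclic group of order d has φ(d) generators).
Cyclic subgroups by order — order 1: 1; order 2: 17; order 4: 1; order 8: 1; order 16: 1.
Total: 21.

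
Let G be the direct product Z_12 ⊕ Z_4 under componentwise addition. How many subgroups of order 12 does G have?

7

|G| = 48 and 12 | 48, so subgroups of order 12 are possible by Lagrange.
The subgroups of order 12 are: {(0,0), (0,1), (0,2), (0,3), (4,0), (4,1), (4,2), (4,3), (8,0), (8,1), (8,2), (8,3)}; {(0,0), (0,2), (2,0), (2,2), (4,0), (4,2), (6,0), (6,2), (8,0), (8,2), (10,0), (10,2)}; {(0,0), (0,2), (2,1), (2,3), (4,0), (4,2), (6,1), (6,3), (8,0), (8,2), (10,1), (10,3)}; {(0,0), (1,0), (2,0), (3,0), (4,0), (5,0), (6,0), (7,0), (8,0), (9,0), (10,0), (11,0)}; … (7 in all).
So G has 7 subgroups of order 12.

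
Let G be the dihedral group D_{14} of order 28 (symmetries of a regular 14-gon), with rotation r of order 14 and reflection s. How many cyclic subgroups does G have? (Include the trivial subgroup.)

Each element a generates a cyclic subgroup ⟨a⟩; distinct elements may generate the same one (a cyclic group of order d has φ(d) generators).
Cyclic subgroups by order — order 1: 1; order 2: 15; order 7: 1; order 14: 1.
Total: 18.

18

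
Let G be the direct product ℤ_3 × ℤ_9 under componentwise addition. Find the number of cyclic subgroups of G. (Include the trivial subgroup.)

8

Group the elements of G by the cyclic subgroup they generate; each cyclic subgroup of order d accounts for φ(d) elements.
Cyclic subgroups by order — order 1: 1; order 3: 4; order 9: 3.
Total: 8.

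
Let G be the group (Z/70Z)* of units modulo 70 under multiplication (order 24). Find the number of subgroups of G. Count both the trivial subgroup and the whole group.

|G| = 24, so by Lagrange every subgroup order divides 24. Divisors: 1, 2, 3, 4, 6, 8, 12, 24.
Subgroups by order — order 1: 1; order 2: 3; order 3: 1; order 4: 3; order 6: 3; order 8: 1; order 12: 3; order 24: 1.
Total: 1 + 3 + 1 + 3 + 3 + 1 + 3 + 1 = 16.

16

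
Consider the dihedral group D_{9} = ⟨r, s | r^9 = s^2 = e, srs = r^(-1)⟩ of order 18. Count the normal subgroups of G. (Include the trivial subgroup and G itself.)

4

G has 16 subgroups. Checking conjugation-invariance by order — order 1: 1/1 normal; order 2: 0/9 normal; order 3: 1/1 normal; order 6: 0/3 normal; order 9: 1/1 normal; order 18: 1/1 normal.
Total normal subgroups: 4.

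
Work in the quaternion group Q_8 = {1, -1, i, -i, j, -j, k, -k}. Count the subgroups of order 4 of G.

3

|G| = 8 and 4 | 8, so subgroups of order 4 are possible by Lagrange.
The subgroups of order 4 are: {1, -1, i, -i}; {1, -1, j, -j}; {1, -1, k, -k}.
So G has 3 subgroups of order 4.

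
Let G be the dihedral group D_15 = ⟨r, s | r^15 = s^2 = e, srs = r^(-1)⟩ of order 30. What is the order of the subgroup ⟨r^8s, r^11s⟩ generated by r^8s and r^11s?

|⟨r^8s⟩| = 2 and |⟨r^11s⟩| = 2, so |H| is a multiple of lcm(2, 2) = 2 and divides |G| = 30.
Closing under the operation: H = {e, r^3, r^6, r^9, r^12, r^2s, r^5s, r^8s, r^11s, r^14s}, so |H| = 10.

10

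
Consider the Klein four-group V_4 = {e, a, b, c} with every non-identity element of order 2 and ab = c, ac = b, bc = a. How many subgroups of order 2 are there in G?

|G| = 4 and 2 | 4, so subgroups of order 2 are possible by Lagrange.
The subgroups of order 2 are: {e, a}; {e, b}; {e, c}.
So G has 3 subgroups of order 2.

3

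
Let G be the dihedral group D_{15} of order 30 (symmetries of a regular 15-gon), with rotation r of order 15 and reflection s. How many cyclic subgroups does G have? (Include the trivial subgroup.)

Group the elements of G by the cyclic subgroup they generate; each cyclic subgroup of order d accounts for φ(d) elements.
Cyclic subgroups by order — order 1: 1; order 2: 15; order 3: 1; order 5: 1; order 15: 1.
Total: 19.

19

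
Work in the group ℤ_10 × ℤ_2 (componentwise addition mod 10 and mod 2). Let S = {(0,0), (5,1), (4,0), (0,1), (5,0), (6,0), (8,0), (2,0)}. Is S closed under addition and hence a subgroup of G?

|S| = 8 does not divide |G| = 20, so by Lagrange S is not a subgroup.

No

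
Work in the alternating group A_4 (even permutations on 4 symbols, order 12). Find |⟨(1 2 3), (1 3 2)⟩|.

|⟨(1 2 3)⟩| = 3 and |⟨(1 3 2)⟩| = 3, so |H| is a multiple of lcm(3, 3) = 3 and divides |G| = 12.
Closing under the operation: H = {e, (1 2 3), (1 3 2)}, so |H| = 3.

3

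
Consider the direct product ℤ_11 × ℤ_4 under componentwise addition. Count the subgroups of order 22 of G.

|G| = 44 and 22 | 44, so subgroups of order 22 are possible by Lagrange.
The subgroups of order 22 are: {(0,0), (0,2), (1,0), (1,2), (2,0), (2,2), (3,0), (3,2), (4,0), (4,2), (5,0), (5,2), (6,0), (6,2), (7,0), (7,2), (8,0), (8,2), (9,0), (9,2), (10,0), (10,2)}.
So G has 1 subgroup of order 22.

1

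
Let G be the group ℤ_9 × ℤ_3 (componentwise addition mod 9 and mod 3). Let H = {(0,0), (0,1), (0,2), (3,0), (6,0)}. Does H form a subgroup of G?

No

|H| = 5 does not divide |G| = 27, so by Lagrange H is not a subgroup.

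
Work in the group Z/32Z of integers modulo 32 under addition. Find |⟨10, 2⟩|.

|⟨10⟩| = 16 and |⟨2⟩| = 16, so |H| is a multiple of lcm(16, 16) = 16 and divides |G| = 32.
Closing under the operation: H = {0, 2, 4, 6, 8, 10, 12, 14, 16, 18, 20, 22, 24, 26, 28, 30}, so |H| = 16.

16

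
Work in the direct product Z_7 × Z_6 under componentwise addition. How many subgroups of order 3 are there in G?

|G| = 42 and 3 | 42, so subgroups of order 3 are possible by Lagrange.
The subgroups of order 3 are: {(0,0), (0,2), (0,4)}.
So G has 1 subgroup of order 3.

1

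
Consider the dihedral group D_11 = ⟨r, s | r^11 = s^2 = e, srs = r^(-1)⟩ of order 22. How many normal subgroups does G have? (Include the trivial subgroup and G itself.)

G has 14 subgroups. Checking conjugation-invariance by order — order 1: 1/1 normal; order 2: 0/11 normal; order 11: 1/1 normal; order 22: 1/1 normal.
Total normal subgroups: 3.

3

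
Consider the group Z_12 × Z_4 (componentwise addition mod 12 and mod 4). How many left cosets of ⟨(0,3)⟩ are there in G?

12

|⟨(0,3)⟩| = 4 and |G| = 48.
By Lagrange, [G : H] = |G|/|H| = 48/4 = 12.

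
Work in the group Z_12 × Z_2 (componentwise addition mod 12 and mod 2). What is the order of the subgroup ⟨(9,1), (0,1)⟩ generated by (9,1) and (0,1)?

|⟨(9,1)⟩| = 4 and |⟨(0,1)⟩| = 2, so |H| is a multiple of lcm(4, 2) = 4 and divides |G| = 24.
Closing under the operation: H = {(0,0), (0,1), (3,0), (3,1), (6,0), (6,1), (9,0), (9,1)}, so |H| = 8.

8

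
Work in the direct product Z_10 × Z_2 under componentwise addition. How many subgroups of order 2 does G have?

|G| = 20 and 2 | 20, so subgroups of order 2 are possible by Lagrange.
The subgroups of order 2 are: {(0,0), (0,1)}; {(0,0), (5,0)}; {(0,0), (5,1)}.
So G has 3 subgroups of order 2.

3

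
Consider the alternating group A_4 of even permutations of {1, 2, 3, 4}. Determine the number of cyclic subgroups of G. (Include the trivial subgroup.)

8

A cyclic subgroup of order d is generated by each of its φ(d) elements of order d, so the cyclic subgroups of order d number (#elements of order d)/φ(d).
Cyclic subgroups by order — order 1: 1; order 2: 3; order 3: 4.
Total: 8.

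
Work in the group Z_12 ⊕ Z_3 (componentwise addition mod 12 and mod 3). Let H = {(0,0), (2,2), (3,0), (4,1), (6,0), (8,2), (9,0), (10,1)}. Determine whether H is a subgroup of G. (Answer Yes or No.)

No

|H| = 8 does not divide |G| = 36, so by Lagrange H is not a subgroup.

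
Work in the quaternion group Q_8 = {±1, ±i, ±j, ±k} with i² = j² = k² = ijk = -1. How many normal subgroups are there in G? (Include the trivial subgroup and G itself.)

G has 6 subgroups. Checking conjugation-invariance by order — order 1: 1/1 normal; order 2: 1/1 normal; order 4: 3/3 normal; order 8: 1/1 normal.
Total normal subgroups: 6.

6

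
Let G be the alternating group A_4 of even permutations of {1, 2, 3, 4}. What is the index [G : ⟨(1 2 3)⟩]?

4

|⟨(1 2 3)⟩| = 3 and |G| = 12.
By Lagrange, [G : H] = |G|/|H| = 12/3 = 4.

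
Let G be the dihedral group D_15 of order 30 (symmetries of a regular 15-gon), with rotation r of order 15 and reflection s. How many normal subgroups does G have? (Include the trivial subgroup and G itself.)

5

G has 28 subgroups. Checking conjugation-invariance by order — order 1: 1/1 normal; order 2: 0/15 normal; order 3: 1/1 normal; order 5: 1/1 normal; order 6: 0/5 normal; order 10: 0/3 normal; order 15: 1/1 normal; order 30: 1/1 normal.
Total normal subgroups: 5.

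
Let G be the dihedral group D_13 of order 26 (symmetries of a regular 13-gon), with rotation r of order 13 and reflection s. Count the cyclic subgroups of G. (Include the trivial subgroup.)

Each element a generates a cyclic subgroup ⟨a⟩; distinct elements may generate the same one (a cyclic group of order d has φ(d) generators).
Cyclic subgroups by order — order 1: 1; order 2: 13; order 13: 1.
Total: 15.

15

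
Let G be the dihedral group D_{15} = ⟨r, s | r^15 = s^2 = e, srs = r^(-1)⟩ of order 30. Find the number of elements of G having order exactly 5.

4

The elements of order 5 are: r^3, r^6, r^9, r^12.
That's 4.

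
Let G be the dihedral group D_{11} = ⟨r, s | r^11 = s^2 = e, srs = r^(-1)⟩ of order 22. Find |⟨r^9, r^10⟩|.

|⟨r^9⟩| = 11 and |⟨r^10⟩| = 11, so |H| is a multiple of lcm(11, 11) = 11 and divides |G| = 22.
Closing under the operation: H = {e, r, r^2, r^3, r^4, r^5, r^6, r^7, r^8, r^9, r^10}, so |H| = 11.

11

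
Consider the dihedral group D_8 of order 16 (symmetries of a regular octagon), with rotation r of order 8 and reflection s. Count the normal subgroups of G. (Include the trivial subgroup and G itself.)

7

G has 19 subgroups. Checking conjugation-invariance by order — order 1: 1/1 normal; order 2: 1/9 normal; order 4: 1/5 normal; order 8: 3/3 normal; order 16: 1/1 normal.
Total normal subgroups: 7.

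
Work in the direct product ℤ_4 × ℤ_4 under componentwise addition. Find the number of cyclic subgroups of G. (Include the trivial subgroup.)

10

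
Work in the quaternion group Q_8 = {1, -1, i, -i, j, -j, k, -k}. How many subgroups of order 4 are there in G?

3

|G| = 8 and 4 | 8, so subgroups of order 4 are possible by Lagrange.
The subgroups of order 4 are: {1, -1, i, -i}; {1, -1, j, -j}; {1, -1, k, -k}.
So G has 3 subgroups of order 4.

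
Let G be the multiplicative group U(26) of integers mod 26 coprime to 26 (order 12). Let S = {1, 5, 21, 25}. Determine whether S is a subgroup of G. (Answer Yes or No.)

Yes

|S| = 4 divides |G| = 12, consistent with Lagrange.
S contains the identity, every element's inverse is in S, and S is closed under ·: it is a subgroup.
In fact S = ⟨21⟩.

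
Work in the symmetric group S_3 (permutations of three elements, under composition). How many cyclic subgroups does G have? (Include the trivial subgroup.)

5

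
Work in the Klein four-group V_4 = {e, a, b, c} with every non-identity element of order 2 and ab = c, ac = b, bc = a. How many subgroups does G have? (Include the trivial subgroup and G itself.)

|G| = 4, so by Lagrange every subgroup order divides 4. Divisors: 1, 2, 4.
Subgroups by order — order 1: 1; order 2: 3; order 4: 1.
Total: 1 + 3 + 1 = 5.

5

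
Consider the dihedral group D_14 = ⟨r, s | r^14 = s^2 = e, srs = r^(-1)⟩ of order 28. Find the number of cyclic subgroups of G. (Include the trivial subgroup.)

A cyclic subgroup of order d is generated by each of its φ(d) elements of order d, so the cyclic subgroups of order d number (#elements of order d)/φ(d).
Cyclic subgroups by order — order 1: 1; order 2: 15; order 7: 1; order 14: 1.
Total: 18.

18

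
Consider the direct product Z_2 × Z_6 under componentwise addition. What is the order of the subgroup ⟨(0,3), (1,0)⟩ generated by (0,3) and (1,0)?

4

|⟨(0,3)⟩| = 2 and |⟨(1,0)⟩| = 2, so |H| is a multiple of lcm(2, 2) = 2 and divides |G| = 12.
Closing under the operation: H = {(0,0), (0,3), (1,0), (1,3)}, so |H| = 4.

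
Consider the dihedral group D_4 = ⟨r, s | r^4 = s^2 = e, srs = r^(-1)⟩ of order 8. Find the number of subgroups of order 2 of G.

|G| = 8 and 2 | 8, so subgroups of order 2 are possible by Lagrange.
The subgroups of order 2 are: {e, r^2}; {e, r^2s}; {e, r^3s}; {e, rs}; … (5 in all).
So G has 5 subgroups of order 2.

5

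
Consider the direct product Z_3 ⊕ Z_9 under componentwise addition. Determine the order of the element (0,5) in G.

9

The order of (0,5) in Z_3 × Z_9 is lcm(ord(0) in Z_3, ord(5) in Z_9).
ord(0) = 1 and ord(5) = 9, so |⟨(0,5)⟩| = lcm(1, 9) = 9.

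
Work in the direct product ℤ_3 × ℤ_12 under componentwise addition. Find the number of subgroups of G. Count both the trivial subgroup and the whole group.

|G| = 36, so by Lagrange every subgroup order divides 36. Divisors: 1, 2, 3, 4, 6, 9, 12, 18, 36.
Subgroups by order — order 1: 1; order 2: 1; order 3: 4; order 4: 1; order 6: 4; order 9: 1; order 12: 4; order 18: 1; order 36: 1.
Total: 1 + 1 + 4 + 1 + 4 + 1 + 4 + 1 + 1 = 18.

18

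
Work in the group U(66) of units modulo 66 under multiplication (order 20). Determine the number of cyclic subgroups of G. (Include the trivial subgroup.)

8

A cyclic subgroup of order d is generated by each of its φ(d) elements of order d, so the cyclic subgroups of order d number (#elements of order d)/φ(d).
Cyclic subgroups by order — order 1: 1; order 2: 3; order 5: 1; order 10: 3.
Total: 8.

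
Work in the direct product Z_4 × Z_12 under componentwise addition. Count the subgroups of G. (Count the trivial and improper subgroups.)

|G| = 48, so by Lagrange every subgroup order divides 48. Divisors: 1, 2, 3, 4, 6, 8, 12, 16, 24, 48.
Subgroups by order — order 1: 1; order 2: 3; order 3: 1; order 4: 7; order 6: 3; order 8: 3; order 12: 7; order 16: 1; order 24: 3; order 48: 1.
Total: 1 + 3 + 1 + 7 + 3 + 3 + 7 + 1 + 3 + 1 = 30.

30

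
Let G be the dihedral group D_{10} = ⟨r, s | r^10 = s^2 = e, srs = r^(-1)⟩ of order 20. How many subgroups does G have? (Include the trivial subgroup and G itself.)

22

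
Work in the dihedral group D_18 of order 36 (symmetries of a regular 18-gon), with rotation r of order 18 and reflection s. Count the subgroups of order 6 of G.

|G| = 36 and 6 | 36, so subgroups of order 6 are possible by Lagrange.
The subgroups of order 6 are: {e, r^6, r^12, r^4s, r^10s, r^16s}; {e, r^6, r^12, r^5s, r^11s, r^17s}; {e, r^6, r^12, s, r^6s, r^12s}; {e, r^6, r^12, rs, r^7s, r^13s}; … (7 in all).
So G has 7 subgroups of order 6.

7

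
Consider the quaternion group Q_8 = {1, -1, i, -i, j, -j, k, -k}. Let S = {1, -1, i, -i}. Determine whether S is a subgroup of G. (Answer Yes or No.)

Yes

|S| = 4 divides |G| = 8, consistent with Lagrange.
S contains the identity, every element's inverse is in S, and S is closed under ·: it is a subgroup.
In fact S = ⟨-i⟩.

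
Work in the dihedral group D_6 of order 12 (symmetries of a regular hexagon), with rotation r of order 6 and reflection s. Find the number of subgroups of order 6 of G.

|G| = 12 and 6 | 12, so subgroups of order 6 are possible by Lagrange.
The subgroups of order 6 are: {e, r, r^2, r^3, r^4, r^5}; {e, r^2, r^4, s, r^2s, r^4s}; {e, r^2, r^4, rs, r^3s, r^5s}.
So G has 3 subgroups of order 6.

3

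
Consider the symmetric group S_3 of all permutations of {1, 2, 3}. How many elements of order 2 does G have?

The elements of order 2 are: (2 3), (1 2), (1 3).
That's 3.

3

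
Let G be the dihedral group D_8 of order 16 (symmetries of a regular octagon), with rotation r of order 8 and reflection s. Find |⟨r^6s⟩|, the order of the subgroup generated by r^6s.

2

Computing powers of r^6s: the smallest k with (r^6s)^k = e is k = 2.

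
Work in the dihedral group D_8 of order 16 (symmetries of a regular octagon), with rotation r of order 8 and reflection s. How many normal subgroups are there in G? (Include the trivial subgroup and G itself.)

7

G has 19 subgroups. Checking conjugation-invariance by order — order 1: 1/1 normal; order 2: 1/9 normal; order 4: 1/5 normal; order 8: 3/3 normal; order 16: 1/1 normal.
Total normal subgroups: 7.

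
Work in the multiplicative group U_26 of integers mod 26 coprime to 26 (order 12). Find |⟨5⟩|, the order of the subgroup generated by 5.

Compute successive powers of 5 mod 26: 5, 25, 21, 1; 5^4 ≡ 1 (mod 26).
So |⟨5⟩| = 4.

4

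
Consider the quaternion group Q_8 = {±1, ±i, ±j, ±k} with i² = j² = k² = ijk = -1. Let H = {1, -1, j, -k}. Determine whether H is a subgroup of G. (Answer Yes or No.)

-k ∈ H but its inverse k ∉ H, so H is not a subgroup.

No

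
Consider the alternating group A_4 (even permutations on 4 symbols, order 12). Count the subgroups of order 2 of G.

3

|G| = 12 and 2 | 12, so subgroups of order 2 are possible by Lagrange.
The subgroups of order 2 are: {e, (1 2)(3 4)}; {e, (1 3)(2 4)}; {e, (1 4)(2 3)}.
So G has 3 subgroups of order 2.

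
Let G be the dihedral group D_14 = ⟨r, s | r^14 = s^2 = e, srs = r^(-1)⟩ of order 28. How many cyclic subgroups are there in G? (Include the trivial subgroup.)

18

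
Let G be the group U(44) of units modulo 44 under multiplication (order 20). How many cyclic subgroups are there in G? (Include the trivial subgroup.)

A cyclic subgroup of order d is generated by each of its φ(d) elements of order d, so the cyclic subgroups of order d number (#elements of order d)/φ(d).
Cyclic subgroups by order — order 1: 1; order 2: 3; order 5: 1; order 10: 3.
Total: 8.

8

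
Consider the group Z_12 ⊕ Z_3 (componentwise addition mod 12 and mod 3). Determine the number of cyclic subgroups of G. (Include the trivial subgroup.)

15

Each element a generates a cyclic subgroup ⟨a⟩; distinct elements may generate the same one (a cyclic group of order d has φ(d) generators).
Cyclic subgroups by order — order 1: 1; order 2: 1; order 3: 4; order 4: 1; order 6: 4; order 12: 4.
Total: 15.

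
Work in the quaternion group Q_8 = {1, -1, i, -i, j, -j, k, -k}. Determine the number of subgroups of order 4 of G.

|G| = 8 and 4 | 8, so subgroups of order 4 are possible by Lagrange.
The subgroups of order 4 are: {1, -1, i, -i}; {1, -1, j, -j}; {1, -1, k, -k}.
So G has 3 subgroups of order 4.

3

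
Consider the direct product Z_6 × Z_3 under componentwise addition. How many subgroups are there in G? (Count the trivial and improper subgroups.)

12

|G| = 18, so by Lagrange every subgroup order divides 18. Divisors: 1, 2, 3, 6, 9, 18.
Subgroups by order — order 1: 1; order 2: 1; order 3: 4; order 6: 4; order 9: 1; order 18: 1.
Total: 1 + 1 + 4 + 4 + 1 + 1 = 12.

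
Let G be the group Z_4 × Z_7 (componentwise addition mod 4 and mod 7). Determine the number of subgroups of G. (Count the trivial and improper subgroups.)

6

|G| = 28, so by Lagrange every subgroup order divides 28. Divisors: 1, 2, 4, 7, 14, 28.
Subgroups by order — order 1: 1; order 2: 1; order 4: 1; order 7: 1; order 14: 1; order 28: 1.
Total: 1 + 1 + 1 + 1 + 1 + 1 = 6.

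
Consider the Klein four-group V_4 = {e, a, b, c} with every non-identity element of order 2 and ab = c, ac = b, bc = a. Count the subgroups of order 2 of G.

|G| = 4 and 2 | 4, so subgroups of order 2 are possible by Lagrange.
The subgroups of order 2 are: {e, a}; {e, b}; {e, c}.
So G has 3 subgroups of order 2.

3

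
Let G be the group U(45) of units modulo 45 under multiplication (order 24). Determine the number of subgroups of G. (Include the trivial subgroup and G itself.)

|G| = 24, so by Lagrange every subgroup order divides 24. Divisors: 1, 2, 3, 4, 6, 8, 12, 24.
Subgroups by order — order 1: 1; order 2: 3; order 3: 1; order 4: 3; order 6: 3; order 8: 1; order 12: 3; order 24: 1.
Total: 1 + 3 + 1 + 3 + 3 + 1 + 3 + 1 = 16.

16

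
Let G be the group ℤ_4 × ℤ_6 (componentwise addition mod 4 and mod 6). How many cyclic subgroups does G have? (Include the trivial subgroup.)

A cyclic subgroup of order d is generated by each of its φ(d) elements of order d, so the cyclic subgroups of order d number (#elements of order d)/φ(d).
Cyclic subgroups by order — order 1: 1; order 2: 3; order 3: 1; order 4: 2; order 6: 3; order 12: 2.
Total: 12.

12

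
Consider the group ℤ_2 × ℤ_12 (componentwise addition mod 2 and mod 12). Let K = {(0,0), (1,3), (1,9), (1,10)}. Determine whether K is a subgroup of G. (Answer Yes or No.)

No

(1,10) ∈ K but its inverse (1,2) ∉ K, so K is not a subgroup.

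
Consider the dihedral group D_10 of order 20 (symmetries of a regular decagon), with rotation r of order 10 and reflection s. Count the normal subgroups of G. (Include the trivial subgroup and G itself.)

7

G has 22 subgroups. Checking conjugation-invariance by order — order 1: 1/1 normal; order 2: 1/11 normal; order 4: 0/5 normal; order 5: 1/1 normal; order 10: 3/3 normal; order 20: 1/1 normal.
Total normal subgroups: 7.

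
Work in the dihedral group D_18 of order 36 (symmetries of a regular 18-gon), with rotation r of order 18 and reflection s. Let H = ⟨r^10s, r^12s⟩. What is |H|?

18

|⟨r^10s⟩| = 2 and |⟨r^12s⟩| = 2, so |H| is a multiple of lcm(2, 2) = 2 and divides |G| = 36.
Closing under the operation: H = {e, r^2, r^4, r^6, r^8, r^10, r^12, r^14, r^16, s, r^2s, r^4s, r^6s, r^8s, r^10s, r^12s, r^14s, r^16s}, so |H| = 18.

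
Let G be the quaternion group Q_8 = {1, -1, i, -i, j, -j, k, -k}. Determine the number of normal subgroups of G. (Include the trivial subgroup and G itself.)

G has 6 subgroups. Checking conjugation-invariance by order — order 1: 1/1 normal; order 2: 1/1 normal; order 4: 3/3 normal; order 8: 1/1 normal.
Total normal subgroups: 6.

6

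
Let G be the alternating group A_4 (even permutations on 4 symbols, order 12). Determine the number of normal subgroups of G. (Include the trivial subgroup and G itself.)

G has 10 subgroups. Checking conjugation-invariance by order — order 1: 1/1 normal; order 2: 0/3 normal; order 3: 0/4 normal; order 4: 1/1 normal; order 12: 1/1 normal.
Total normal subgroups: 3.

3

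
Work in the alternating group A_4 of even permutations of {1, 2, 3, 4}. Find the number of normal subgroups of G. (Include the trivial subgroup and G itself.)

3

G has 10 subgroups. Checking conjugation-invariance by order — order 1: 1/1 normal; order 2: 0/3 normal; order 3: 0/4 normal; order 4: 1/1 normal; order 12: 1/1 normal.
Total normal subgroups: 3.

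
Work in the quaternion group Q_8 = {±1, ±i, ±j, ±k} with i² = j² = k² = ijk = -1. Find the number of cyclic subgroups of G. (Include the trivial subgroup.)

5

A cyclic subgroup of order d is generated by each of its φ(d) elements of order d, so the cyclic subgroups of order d number (#elements of order d)/φ(d).
Cyclic subgroups by order — order 1: 1; order 2: 1; order 4: 3.
Total: 5.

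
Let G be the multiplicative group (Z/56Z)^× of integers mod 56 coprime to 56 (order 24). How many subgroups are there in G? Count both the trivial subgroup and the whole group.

32

|G| = 24, so by Lagrange every subgroup order divides 24. Divisors: 1, 2, 3, 4, 6, 8, 12, 24.
Subgroups by order — order 1: 1; order 2: 7; order 3: 1; order 4: 7; order 6: 7; order 8: 1; order 12: 7; order 24: 1.
Total: 1 + 7 + 1 + 7 + 7 + 1 + 7 + 1 = 32.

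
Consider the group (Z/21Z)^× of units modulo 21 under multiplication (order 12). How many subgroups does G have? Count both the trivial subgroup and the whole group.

|G| = 12, so by Lagrange every subgroup order divides 12. Divisors: 1, 2, 3, 4, 6, 12.
Subgroups by order — order 1: 1; order 2: 3; order 3: 1; order 4: 1; order 6: 3; order 12: 1.
Total: 1 + 3 + 1 + 1 + 3 + 1 = 10.

10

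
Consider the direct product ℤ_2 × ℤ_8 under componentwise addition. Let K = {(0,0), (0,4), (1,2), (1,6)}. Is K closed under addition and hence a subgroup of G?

Yes

|K| = 4 divides |G| = 16, consistent with Lagrange.
K contains the identity, every element's inverse is in K, and K is closed under +: it is a subgroup.
In fact K = ⟨(1,6)⟩.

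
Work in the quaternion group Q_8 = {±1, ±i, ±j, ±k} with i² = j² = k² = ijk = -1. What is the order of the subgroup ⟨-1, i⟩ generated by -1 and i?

|⟨-1⟩| = 2 and |⟨i⟩| = 4, so |H| is a multiple of lcm(2, 4) = 4 and divides |G| = 8.
Closing under the operation: H = {1, -1, i, -i}, so |H| = 4.

4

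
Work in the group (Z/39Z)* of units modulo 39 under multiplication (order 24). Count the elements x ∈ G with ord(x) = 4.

The elements of order 4 are: 5, 8, 31, 34.
That's 4.

4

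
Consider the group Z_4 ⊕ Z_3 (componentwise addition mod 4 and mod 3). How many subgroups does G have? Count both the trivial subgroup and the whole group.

6

|G| = 12, so by Lagrange every subgroup order divides 12. Divisors: 1, 2, 3, 4, 6, 12.
Subgroups by order — order 1: 1; order 2: 1; order 3: 1; order 4: 1; order 6: 1; order 12: 1.
Total: 1 + 1 + 1 + 1 + 1 + 1 = 6.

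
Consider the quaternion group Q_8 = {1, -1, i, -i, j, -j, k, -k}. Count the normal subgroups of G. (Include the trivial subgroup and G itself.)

G has 6 subgroups. Checking conjugation-invariance by order — order 1: 1/1 normal; order 2: 1/1 normal; order 4: 3/3 normal; order 8: 1/1 normal.
Total normal subgroups: 6.

6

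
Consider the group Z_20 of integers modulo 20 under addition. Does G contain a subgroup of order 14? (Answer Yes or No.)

No

14 does not divide |G| = 20, so by Lagrange no subgroup of order 14 exists.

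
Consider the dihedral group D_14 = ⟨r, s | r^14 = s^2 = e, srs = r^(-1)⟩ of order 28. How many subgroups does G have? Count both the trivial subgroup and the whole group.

28

|G| = 28, so by Lagrange every subgroup order divides 28. Divisors: 1, 2, 4, 7, 14, 28.
Subgroups by order — order 1: 1; order 2: 15; order 4: 7; order 7: 1; order 14: 3; order 28: 1.
Total: 1 + 15 + 7 + 1 + 3 + 1 = 28.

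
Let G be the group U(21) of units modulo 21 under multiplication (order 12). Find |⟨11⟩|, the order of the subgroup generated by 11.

Compute successive powers of 11 mod 21: 11, 16, 8, 4, 2, 1; 11^6 ≡ 1 (mod 21).
So |⟨11⟩| = 6.

6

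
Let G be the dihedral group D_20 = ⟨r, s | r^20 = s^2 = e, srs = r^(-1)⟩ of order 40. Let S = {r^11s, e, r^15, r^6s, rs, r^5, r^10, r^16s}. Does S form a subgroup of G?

Yes

|S| = 8 divides |G| = 40, consistent with Lagrange.
S contains the identity, every element's inverse is in S, and S is closed under ·: it is a subgroup.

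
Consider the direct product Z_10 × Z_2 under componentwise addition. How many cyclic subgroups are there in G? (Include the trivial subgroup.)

Each element a generates a cyclic subgroup ⟨a⟩; distinct elements may generate the same one (a cyclic group of order d has φ(d) generators).
Cyclic subgroups by order — order 1: 1; order 2: 3; order 5: 1; order 10: 3.
Total: 8.

8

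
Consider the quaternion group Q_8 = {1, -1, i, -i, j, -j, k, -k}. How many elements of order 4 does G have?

6

The elements of order 4 are: i, -i, j, -j, k, -k.
That's 6.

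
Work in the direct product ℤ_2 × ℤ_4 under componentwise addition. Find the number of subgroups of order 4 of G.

|G| = 8 and 4 | 8, so subgroups of order 4 are possible by Lagrange.
The subgroups of order 4 are: {(0,0), (0,1), (0,2), (0,3)}; {(0,0), (0,2), (1,0), (1,2)}; {(0,0), (0,2), (1,1), (1,3)}.
So G has 3 subgroups of order 4.

3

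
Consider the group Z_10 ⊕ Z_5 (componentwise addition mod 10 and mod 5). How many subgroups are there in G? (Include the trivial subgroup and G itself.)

16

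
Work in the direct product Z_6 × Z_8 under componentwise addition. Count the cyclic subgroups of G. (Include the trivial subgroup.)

16

Group the elements of G by the cyclic subgroup they generate; each cyclic subgroup of order d accounts for φ(d) elements.
Cyclic subgroups by order — order 1: 1; order 2: 3; order 3: 1; order 4: 2; order 6: 3; order 8: 2; order 12: 2; order 24: 2.
Total: 16.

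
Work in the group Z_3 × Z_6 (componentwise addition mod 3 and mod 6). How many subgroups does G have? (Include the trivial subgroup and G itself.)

|G| = 18, so by Lagrange every subgroup order divides 18. Divisors: 1, 2, 3, 6, 9, 18.
Subgroups by order — order 1: 1; order 2: 1; order 3: 4; order 6: 4; order 9: 1; order 18: 1.
Total: 1 + 1 + 4 + 4 + 1 + 1 = 12.

12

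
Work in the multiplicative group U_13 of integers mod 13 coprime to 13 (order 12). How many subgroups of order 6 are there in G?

1

|G| = 12 and 6 | 12, so subgroups of order 6 are possible by Lagrange.
The subgroups of order 6 are: {1, 3, 4, 9, 10, 12}.
So G has 1 subgroup of order 6.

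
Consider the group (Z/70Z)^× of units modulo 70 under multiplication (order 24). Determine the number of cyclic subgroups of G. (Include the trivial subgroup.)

Each element a generates a cyclic subgroup ⟨a⟩; distinct elements may generate the same one (a cyclic group of order d has φ(d) generators).
Cyclic subgroups by order — order 1: 1; order 2: 3; order 3: 1; order 4: 2; order 6: 3; order 12: 2.
Total: 12.

12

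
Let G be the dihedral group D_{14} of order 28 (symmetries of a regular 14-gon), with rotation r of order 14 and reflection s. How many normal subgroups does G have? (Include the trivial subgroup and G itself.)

7

G has 28 subgroups. Checking conjugation-invariance by order — order 1: 1/1 normal; order 2: 1/15 normal; order 4: 0/7 normal; order 7: 1/1 normal; order 14: 3/3 normal; order 28: 1/1 normal.
Total normal subgroups: 7.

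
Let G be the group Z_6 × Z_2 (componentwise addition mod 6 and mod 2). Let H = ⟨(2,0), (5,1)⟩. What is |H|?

6

|⟨(2,0)⟩| = 3 and |⟨(5,1)⟩| = 6, so |H| is a multiple of lcm(3, 6) = 6 and divides |G| = 12.
Closing under the operation: H = {(0,0), (1,1), (2,0), (3,1), (4,0), (5,1)}, so |H| = 6.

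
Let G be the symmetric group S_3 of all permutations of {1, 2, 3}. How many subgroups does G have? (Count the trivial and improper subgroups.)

6

|G| = 6, so by Lagrange every subgroup order divides 6. Divisors: 1, 2, 3, 6.
Subgroups by order — order 1: 1; order 2: 3; order 3: 1; order 6: 1.
Total: 1 + 3 + 1 + 1 = 6.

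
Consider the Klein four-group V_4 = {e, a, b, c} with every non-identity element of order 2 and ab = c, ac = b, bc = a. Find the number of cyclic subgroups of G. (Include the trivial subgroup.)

A cyclic subgroup of order d is generated by each of its φ(d) elements of order d, so the cyclic subgroups of order d number (#elements of order d)/φ(d).
Cyclic subgroups by order — order 1: 1; order 2: 3.
Total: 4.

4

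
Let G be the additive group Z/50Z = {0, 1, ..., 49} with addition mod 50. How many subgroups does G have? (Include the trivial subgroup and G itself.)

Subgroups of the cyclic group Z/50Z correspond bijectively to divisors of 50.
Divisors of 50: 1, 2, 5, 10, 25, 50.
So Z/50Z has 6 subgroups.

6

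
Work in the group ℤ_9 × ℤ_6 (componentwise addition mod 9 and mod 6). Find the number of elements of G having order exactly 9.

An element (a,b) has order lcm(ord(a), ord(b)); count pairs with lcm equal to 9.
Enumerating gives 18 such elements.

18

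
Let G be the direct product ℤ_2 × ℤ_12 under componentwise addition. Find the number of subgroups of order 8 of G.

1

|G| = 24 and 8 | 24, so subgroups of order 8 are possible by Lagrange.
The subgroups of order 8 are: {(0,0), (0,3), (0,6), (0,9), (1,0), (1,3), (1,6), (1,9)}.
So G has 1 subgroup of order 8.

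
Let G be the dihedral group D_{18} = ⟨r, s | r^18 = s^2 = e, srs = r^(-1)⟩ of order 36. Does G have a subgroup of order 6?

6 | 36. A subgroup of order 6 is {e, r^6, r^12, r^4s, r^10s, r^16s}.

Yes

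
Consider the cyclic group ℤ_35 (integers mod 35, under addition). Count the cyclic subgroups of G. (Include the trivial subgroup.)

4

A cyclic subgroup of order d is generated by each of its φ(d) elements of order d, so the cyclic subgroups of order d number (#elements of order d)/φ(d).
Cyclic subgroups by order — order 1: 1; order 5: 1; order 7: 1; order 35: 1.
Total: 4.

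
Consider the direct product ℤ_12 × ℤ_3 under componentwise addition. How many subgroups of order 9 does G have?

|G| = 36 and 9 | 36, so subgroups of order 9 are possible by Lagrange.
The subgroups of order 9 are: {(0,0), (0,1), (0,2), (4,0), (4,1), (4,2), (8,0), (8,1), (8,2)}.
So G has 1 subgroup of order 9.

1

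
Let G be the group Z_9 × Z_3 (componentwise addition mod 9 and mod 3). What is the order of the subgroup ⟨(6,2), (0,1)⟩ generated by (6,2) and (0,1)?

|⟨(6,2)⟩| = 3 and |⟨(0,1)⟩| = 3, so |H| is a multiple of lcm(3, 3) = 3 and divides |G| = 27.
Closing under the operation: H = {(0,0), (0,1), (0,2), (3,0), (3,1), (3,2), (6,0), (6,1), (6,2)}, so |H| = 9.

9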